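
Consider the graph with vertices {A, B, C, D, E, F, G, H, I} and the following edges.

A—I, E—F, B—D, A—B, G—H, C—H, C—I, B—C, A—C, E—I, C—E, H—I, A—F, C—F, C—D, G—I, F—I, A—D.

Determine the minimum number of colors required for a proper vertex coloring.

4

A, C, F, I form a clique, so at least 4 colors are needed.
4 colors suffice: color 1 → {C, G}; color 2 → {D, I}; color 3 → {A, E, H}; color 4 → {B, F}. No two adjacent vertices share a color.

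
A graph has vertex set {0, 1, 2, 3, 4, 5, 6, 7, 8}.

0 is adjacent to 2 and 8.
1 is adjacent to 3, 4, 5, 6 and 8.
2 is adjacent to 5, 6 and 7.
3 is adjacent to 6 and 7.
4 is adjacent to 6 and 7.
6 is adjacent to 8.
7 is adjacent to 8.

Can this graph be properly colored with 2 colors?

1, 3, 6 form a triangle, so at least 3 colors are needed.
So 2 colors are not enough.

No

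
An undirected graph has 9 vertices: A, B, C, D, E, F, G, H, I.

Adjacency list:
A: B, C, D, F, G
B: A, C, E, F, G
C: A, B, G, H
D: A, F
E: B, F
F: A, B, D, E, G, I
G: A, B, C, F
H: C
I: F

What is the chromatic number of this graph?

A, B, C, G are pairwise adjacent (a clique of size 4), so at least 4 colors are needed.
4 colors suffice: A=blue, B=green, C=red, D=green, E=blue, F=red, G=yellow, H=blue, I=blue. Each edge has distinct colors on its endpoints.

4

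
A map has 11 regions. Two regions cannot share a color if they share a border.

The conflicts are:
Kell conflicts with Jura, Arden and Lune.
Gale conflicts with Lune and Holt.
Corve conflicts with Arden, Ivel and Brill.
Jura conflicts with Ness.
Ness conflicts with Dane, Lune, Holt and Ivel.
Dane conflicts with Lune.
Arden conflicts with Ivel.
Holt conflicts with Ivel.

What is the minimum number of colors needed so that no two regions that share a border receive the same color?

Ness, Dane, Lune are mutually in conflict, so at least 3 colors are needed.
3 colors suffice: color 1 → {Kell, Gale, Corve, Ness}; color 2 → {Jura, Lune, Ivel, Brill}; color 3 → {Dane, Arden, Holt}. Each listed conflict is separated.

3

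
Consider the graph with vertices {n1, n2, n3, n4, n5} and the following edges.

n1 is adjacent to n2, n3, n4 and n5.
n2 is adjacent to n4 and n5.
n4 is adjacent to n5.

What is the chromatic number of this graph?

4

n1, n2, n4, n5 form a clique, so at least 4 colors are needed.
4 colors suffice: color 1 → {n1}; color 2 → {n3, n4}; color 3 → {n2}; color 4 → {n5}. No two adjacent vertices share a color.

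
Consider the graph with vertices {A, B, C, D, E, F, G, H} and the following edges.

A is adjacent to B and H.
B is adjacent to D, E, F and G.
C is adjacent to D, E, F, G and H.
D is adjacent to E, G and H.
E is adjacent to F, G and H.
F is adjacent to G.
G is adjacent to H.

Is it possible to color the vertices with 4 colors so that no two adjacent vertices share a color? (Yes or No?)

C, D, E, G, H are mutually adjacent (a clique of size 5), so at least 5 colors are needed.
So 4 colors are not enough.

No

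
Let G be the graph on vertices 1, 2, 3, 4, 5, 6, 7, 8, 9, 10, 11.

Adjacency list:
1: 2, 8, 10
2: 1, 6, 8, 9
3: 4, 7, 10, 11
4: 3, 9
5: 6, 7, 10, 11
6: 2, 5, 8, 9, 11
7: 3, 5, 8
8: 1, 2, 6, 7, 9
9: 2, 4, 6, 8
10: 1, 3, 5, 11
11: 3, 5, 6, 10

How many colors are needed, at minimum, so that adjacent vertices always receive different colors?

4

2, 6, 8, 9 are mutually adjacent (a clique of size 4), so at least 4 colors are needed.
4 colors suffice: color red → {3, 5, 8}; color blue → {4, 6, 7, 10}; color green → {2, 11}; color yellow → {1, 9}. Each edge has distinct colors on its endpoints.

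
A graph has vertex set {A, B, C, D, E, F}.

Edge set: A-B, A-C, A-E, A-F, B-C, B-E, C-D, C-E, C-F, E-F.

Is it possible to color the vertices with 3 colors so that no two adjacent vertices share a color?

No

A, C, E, F form a clique, so at least 4 colors are needed.
So 3 colors are not enough.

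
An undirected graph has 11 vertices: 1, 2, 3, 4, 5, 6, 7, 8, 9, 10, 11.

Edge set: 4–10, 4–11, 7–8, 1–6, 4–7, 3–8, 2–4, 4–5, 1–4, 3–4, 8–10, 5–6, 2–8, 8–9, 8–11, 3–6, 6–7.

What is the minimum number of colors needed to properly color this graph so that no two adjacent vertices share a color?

3 and 6 are adjacent, so at least 2 colors are needed.
2 colors suffice: color red → {4, 6, 8}; color blue → {1, 2, 3, 5, 7, 9, 10, 11}. Each edge has distinct colors on its endpoints.

2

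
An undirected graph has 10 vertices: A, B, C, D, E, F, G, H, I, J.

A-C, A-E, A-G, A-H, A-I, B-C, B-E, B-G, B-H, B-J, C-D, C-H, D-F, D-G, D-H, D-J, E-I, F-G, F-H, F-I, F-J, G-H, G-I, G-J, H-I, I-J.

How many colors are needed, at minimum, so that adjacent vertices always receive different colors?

4

D, F, G, H are pairwise adjacent (a clique of size 4), so at least 4 colors are needed.
One proper 4-coloring: A=yellow, B=green, C=blue, D=green, E=red, F=yellow, G=blue, H=red, I=green, J=red. No two adjacent vertices share a color.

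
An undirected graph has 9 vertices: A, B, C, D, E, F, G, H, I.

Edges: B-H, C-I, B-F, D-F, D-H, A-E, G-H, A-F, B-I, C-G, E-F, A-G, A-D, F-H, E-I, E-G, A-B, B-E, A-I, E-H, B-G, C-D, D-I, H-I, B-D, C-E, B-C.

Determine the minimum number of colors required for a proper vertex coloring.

B, C, E, G are mutually adjacent (a clique of size 4), so at least 4 colors are needed.
A valid assignment using 4 colors: A=yellow, B=red, C=yellow, D=blue, E=blue, F=green, G=green, H=yellow, I=green. No two adjacent vertices share a color.

4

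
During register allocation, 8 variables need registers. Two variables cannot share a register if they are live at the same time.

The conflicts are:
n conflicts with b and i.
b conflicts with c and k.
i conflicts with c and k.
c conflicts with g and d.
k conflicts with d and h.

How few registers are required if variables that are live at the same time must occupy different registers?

i and c conflict, so at least 2 registers are needed.
2 registers suffice: n=1, b=2, i=2, c=1, g=2, k=1, d=2, h=2. Each listed conflict is separated.

2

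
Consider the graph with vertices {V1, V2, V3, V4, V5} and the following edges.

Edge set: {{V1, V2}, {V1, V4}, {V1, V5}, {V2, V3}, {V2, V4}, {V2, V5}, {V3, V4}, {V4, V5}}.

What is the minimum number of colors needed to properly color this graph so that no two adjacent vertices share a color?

4

V1, V2, V4, V5 are mutually adjacent (a clique of size 4), so at least 4 colors are needed.
4 colors suffice: color 1 → {V4}; color 2 → {V2}; color 3 → {V3, V5}; color 4 → {V1}. Each edge has distinct colors on its endpoints.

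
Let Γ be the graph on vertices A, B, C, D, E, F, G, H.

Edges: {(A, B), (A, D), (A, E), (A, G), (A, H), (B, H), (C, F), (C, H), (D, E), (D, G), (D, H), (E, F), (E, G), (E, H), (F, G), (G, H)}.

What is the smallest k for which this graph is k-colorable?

A, D, E, G, H form a clique, so at least 5 colors are needed.
5 colors suffice: color 1 → {F, H}; color 2 → {A, C}; color 3 → {B, G}; color 4 → {E}; color 5 → {D}. Every edge joins two different colors.

5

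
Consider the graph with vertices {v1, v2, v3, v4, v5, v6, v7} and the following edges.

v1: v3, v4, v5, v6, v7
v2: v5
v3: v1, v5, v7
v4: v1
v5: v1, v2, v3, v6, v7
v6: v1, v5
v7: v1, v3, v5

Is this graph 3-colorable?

No

v1, v3, v5, v7 are pairwise adjacent (a clique of size 4), so at least 4 colors are needed.
So 3 colors are not enough.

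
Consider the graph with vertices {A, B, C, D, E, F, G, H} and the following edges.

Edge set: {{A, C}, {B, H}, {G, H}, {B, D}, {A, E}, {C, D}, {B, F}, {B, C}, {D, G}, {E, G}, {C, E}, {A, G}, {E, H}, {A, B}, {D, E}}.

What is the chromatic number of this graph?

3

E, G, H are pairwise adjacent, so at least 3 colors are needed.
One proper 3-coloring: A=3, B=1, C=2, D=3, E=1, F=2, G=2, H=3. No two adjacent vertices share a color.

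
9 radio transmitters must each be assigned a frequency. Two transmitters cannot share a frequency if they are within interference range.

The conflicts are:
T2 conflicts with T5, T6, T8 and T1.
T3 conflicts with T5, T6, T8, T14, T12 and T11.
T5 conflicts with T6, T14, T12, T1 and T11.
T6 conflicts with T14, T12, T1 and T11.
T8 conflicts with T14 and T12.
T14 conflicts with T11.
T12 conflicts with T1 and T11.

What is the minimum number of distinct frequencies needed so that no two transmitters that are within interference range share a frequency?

5

T3, T5, T6, T14, T11 all conflict with each other, so at least 5 frequencies are needed.
5 frequencies suffice: frequency 1 → {T5, T8}; frequency 2 → {T6}; frequency 3 → {T3, T1}; frequency 4 → {T2, T14, T12}; frequency 5 → {T11}. Each listed conflict is separated.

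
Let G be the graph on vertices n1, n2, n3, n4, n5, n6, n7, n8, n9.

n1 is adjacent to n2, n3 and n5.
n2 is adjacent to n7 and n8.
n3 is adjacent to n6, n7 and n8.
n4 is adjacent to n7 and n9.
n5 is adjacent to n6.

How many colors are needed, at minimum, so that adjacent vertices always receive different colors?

2

n3 and n7 are adjacent, so at least 2 colors are needed.
A valid assignment using 2 colors: n1=blue, n2=red, n3=red, n4=red, n5=red, n6=blue, n7=blue, n8=blue, n9=blue. No two adjacent vertices share a color.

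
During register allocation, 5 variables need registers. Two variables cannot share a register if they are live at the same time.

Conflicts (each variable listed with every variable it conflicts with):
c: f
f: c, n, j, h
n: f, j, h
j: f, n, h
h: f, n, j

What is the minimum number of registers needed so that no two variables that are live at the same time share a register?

4

f, n, j, h all conflict with each other, so at least 4 registers are needed.
4 registers suffice: register 1 → {f}; register 2 → {c, n}; register 3 → {h}; register 4 → {j}. No two conflicting variables share a register.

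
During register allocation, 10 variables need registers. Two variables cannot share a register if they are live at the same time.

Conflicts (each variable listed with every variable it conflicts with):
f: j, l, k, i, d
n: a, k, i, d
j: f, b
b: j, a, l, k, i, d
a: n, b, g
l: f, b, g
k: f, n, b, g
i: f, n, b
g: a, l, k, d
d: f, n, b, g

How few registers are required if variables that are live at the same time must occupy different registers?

2

f and j conflict, so at least 2 registers are needed.
2 registers suffice: register 1 → {f, n, b, g}; register 2 → {j, a, l, k, i, d}. Every pair that conflicts lands in different registers.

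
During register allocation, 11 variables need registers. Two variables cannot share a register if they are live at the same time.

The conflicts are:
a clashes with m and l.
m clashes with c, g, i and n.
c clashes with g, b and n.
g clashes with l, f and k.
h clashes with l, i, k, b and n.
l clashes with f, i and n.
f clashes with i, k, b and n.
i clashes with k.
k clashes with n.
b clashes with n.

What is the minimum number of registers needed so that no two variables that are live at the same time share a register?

3

f, k, n are mutually in conflict, so at least 3 registers are needed.
Using 3 registers: a=1, m=2, c=3, g=1, h=3, l=2, f=3, i=1, k=2, b=2, n=1. Every pair that conflicts lands in different registers.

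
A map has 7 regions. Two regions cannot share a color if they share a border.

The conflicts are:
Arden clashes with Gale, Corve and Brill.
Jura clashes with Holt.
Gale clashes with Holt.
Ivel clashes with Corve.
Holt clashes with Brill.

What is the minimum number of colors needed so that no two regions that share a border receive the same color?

Holt and Brill conflict, so at least 2 colors are needed.
2 colors suffice: color 1 → {Arden, Ivel, Holt}; color 2 → {Jura, Gale, Corve, Brill}. Every pair that conflicts lands in different colors.

2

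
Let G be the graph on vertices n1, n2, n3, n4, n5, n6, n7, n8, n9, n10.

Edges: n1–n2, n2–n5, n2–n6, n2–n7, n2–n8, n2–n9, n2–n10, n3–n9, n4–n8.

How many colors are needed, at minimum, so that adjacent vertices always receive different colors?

n1 and n2 are adjacent, so at least 2 colors are needed.
A valid assignment using 2 colors: n1=B, n2=R, n3=R, n4=R, n5=B, n6=B, n7=B, n8=B, n9=B, n10=B. Each edge has distinct colors on its endpoints.

2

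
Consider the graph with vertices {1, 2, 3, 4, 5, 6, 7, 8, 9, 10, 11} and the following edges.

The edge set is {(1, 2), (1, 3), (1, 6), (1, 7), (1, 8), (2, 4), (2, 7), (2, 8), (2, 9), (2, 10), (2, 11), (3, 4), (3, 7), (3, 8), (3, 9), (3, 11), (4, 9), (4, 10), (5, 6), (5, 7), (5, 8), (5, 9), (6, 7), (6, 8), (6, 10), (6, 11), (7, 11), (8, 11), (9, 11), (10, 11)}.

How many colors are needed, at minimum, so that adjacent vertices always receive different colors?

3

2, 9, 11 are pairwise adjacent, so at least 3 colors are needed.
A valid assignment using 3 colors: 1=a, 2=b, 3=b, 4=a, 5=a, 6=b, 7=c, 8=c, 9=c, 10=c, 11=a. No two adjacent vertices share a color.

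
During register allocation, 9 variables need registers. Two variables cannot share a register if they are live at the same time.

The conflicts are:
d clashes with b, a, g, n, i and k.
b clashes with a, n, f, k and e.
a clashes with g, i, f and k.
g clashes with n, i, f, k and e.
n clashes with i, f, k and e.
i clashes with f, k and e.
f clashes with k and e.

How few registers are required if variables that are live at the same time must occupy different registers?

5

a, g, i, f, k are mutually in conflict, so at least 5 registers are needed.
5 registers suffice: d=2, b=1, a=3, g=5, n=3, i=1, f=2, k=4, e=4. No two conflicting variables share a register.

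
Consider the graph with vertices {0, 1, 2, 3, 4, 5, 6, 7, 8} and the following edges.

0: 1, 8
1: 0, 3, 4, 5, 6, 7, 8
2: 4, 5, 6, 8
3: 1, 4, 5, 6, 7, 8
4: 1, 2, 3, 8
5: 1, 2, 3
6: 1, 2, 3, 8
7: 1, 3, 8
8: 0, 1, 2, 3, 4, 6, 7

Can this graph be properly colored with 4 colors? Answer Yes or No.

Yes

The chromatic number is 4. 1, 3, 7, 8 are mutually adjacent (a clique of size 4), so at least 4 colors are needed.
A valid assignment using 4 colors: 0=c, 1=a, 2=a, 3=c, 4=d, 5=b, 6=d, 7=d, 8=b.
That is already a proper 4-coloring.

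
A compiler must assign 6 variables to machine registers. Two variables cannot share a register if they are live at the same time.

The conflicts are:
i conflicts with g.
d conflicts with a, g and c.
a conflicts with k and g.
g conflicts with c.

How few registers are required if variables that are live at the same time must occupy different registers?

3

d, a, g are mutually in conflict, so at least 3 registers are needed.
3 registers suffice: i=2, d=2, a=3, k=1, g=1, c=3. Each listed conflict is separated.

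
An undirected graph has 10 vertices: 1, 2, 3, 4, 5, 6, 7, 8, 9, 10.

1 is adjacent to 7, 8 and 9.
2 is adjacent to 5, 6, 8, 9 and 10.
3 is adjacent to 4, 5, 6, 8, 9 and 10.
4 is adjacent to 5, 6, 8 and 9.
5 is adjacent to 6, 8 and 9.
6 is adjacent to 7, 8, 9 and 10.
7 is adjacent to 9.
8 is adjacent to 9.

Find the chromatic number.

6

3, 4, 5, 6, 8, 9 are mutually adjacent (a clique of size 6), so at least 6 colors are needed.
A valid assignment using 6 colors: 1=red, 2=purple, 3=purple, 4=orange, 5=yellow, 6=red, 7=green, 8=green, 9=blue, 10=blue. Every edge joins two different colors.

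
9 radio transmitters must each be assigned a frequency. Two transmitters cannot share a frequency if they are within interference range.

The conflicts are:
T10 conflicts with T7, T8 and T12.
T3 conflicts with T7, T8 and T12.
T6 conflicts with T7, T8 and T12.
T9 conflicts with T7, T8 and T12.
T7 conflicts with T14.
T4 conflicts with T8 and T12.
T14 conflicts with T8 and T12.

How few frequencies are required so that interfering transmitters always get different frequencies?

T4 and T12 conflict, so at least 2 frequencies are needed.
2 frequencies suffice: frequency 1 → {T7, T8, T12}; frequency 2 → {T10, T3, T6, T9, T4, T14}. Every pair that conflicts lands in different frequencies.

2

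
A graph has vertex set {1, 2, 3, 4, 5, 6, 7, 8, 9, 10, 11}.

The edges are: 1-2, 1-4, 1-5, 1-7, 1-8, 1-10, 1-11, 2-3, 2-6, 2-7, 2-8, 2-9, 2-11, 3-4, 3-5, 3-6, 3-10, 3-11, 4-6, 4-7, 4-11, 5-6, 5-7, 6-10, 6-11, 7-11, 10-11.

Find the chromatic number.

3, 6, 10, 11 form a clique, so at least 4 colors are needed.
A valid assignment using 4 colors: 1=b, 2=c, 3=d, 4=c, 5=a, 6=b, 7=d, 8=a, 9=a, 10=c, 11=a. Every edge joins two different colors.

4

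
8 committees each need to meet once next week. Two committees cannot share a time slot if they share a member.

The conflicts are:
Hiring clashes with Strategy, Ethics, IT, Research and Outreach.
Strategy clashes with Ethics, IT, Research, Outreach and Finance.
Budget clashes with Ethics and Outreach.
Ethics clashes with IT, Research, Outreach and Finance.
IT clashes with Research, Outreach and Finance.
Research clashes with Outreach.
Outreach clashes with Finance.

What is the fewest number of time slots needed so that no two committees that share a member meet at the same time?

6

Hiring, Strategy, Ethics, IT, Research, Outreach all conflict with each other, so at least 6 time slots are needed.
6 time slots suffice: time slot 1 → {Outreach}; time slot 2 → {Ethics}; time slot 3 → {Budget, IT}; time slot 4 → {Strategy}; time slot 5 → {Hiring, Finance}; time slot 6 → {Research}. Each listed conflict is separated.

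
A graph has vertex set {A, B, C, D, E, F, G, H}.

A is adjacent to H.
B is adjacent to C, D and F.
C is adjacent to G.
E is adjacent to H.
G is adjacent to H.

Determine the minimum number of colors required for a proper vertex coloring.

G and H are adjacent, so at least 2 colors are needed.
A valid assignment using 2 colors: A=2, B=2, C=1, D=1, E=2, F=1, G=2, H=1. Each edge has distinct colors on its endpoints.

2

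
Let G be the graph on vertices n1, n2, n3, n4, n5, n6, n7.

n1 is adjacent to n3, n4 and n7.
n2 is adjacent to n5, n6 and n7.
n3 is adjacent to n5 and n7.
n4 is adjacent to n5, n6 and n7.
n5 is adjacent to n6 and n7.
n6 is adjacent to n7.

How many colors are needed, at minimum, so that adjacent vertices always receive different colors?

n2, n5, n6, n7 are mutually adjacent (a clique of size 4), so at least 4 colors are needed.
4 colors suffice: color 1 → {n7}; color 2 → {n1, n5}; color 3 → {n3, n6}; color 4 → {n2, n4}. Every edge joins two different colors.

4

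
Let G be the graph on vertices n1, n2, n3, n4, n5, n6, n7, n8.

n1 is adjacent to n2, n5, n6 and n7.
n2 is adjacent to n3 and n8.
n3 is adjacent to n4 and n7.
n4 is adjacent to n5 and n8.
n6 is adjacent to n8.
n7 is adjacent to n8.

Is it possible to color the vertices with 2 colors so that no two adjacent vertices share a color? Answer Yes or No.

The cycle n4-n3-n7-n1-n5-n4 has odd length 5, so it cannot be 2-colored; at least 3 colors are needed.
So 2 colors are not enough.

No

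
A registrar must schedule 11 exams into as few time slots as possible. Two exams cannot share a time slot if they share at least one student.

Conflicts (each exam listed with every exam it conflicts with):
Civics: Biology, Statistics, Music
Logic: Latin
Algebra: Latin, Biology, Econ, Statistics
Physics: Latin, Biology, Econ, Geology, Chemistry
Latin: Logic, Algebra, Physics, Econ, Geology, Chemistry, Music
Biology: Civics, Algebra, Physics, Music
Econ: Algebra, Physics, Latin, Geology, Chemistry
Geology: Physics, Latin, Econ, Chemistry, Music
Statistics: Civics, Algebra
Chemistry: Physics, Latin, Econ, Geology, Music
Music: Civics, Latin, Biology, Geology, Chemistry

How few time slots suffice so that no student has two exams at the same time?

5

Physics, Latin, Econ, Geology, Chemistry all conflict with each other, so at least 5 time slots are needed.
5 time slots suffice: time slot 1 → {Latin, Biology, Statistics}; time slot 2 → {Logic, Algebra, Physics, Music}; time slot 3 → {Civics, Geology}; time slot 4 → {Chemistry}; time slot 5 → {Econ}. No two conflicting exams share a time slot.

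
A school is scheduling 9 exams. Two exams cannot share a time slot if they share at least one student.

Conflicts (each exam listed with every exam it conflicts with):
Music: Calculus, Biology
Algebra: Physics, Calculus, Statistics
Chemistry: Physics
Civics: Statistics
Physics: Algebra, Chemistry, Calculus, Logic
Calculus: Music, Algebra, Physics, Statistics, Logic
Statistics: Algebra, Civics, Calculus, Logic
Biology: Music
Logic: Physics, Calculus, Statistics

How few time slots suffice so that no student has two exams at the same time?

3

Algebra, Physics, Calculus all conflict with each other, so at least 3 time slots are needed.
Using 3 time slots: Music=2, Algebra=3, Chemistry=1, Civics=1, Physics=2, Calculus=1, Statistics=2, Biology=1, Logic=3. Every pair that conflicts lands in different time slots.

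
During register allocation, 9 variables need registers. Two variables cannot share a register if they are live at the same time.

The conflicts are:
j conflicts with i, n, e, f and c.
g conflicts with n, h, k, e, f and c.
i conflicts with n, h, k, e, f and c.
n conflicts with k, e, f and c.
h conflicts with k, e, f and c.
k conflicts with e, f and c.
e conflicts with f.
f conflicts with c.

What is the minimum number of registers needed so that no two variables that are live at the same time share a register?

i, h, k, e, f are mutually in conflict, so at least 5 registers are needed.
5 registers suffice: register 1 → {f}; register 2 → {e, c}; register 3 → {j, k}; register 4 → {n, h}; register 5 → {g, i}. No two conflicting variables share a register.

5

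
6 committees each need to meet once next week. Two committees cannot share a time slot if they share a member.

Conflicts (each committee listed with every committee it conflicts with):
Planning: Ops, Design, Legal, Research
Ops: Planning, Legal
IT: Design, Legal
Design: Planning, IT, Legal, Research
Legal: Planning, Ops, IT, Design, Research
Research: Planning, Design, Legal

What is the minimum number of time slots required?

4

Planning, Design, Legal, Research all conflict with each other, so at least 4 time slots are needed.
Using 4 time slots: Planning=3, Ops=2, IT=3, Design=2, Legal=1, Research=4. Each listed conflict is separated.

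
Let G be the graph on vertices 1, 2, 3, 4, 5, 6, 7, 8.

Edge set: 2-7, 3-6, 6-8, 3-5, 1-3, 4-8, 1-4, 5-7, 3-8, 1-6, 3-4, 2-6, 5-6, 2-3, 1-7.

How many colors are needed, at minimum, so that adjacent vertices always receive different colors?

3

3, 5, 6 form a triangle, so at least 3 colors are needed.
One proper 3-coloring: 1=green, 2=green, 3=red, 4=blue, 5=green, 6=blue, 7=red, 8=green. Every edge joins two different colors.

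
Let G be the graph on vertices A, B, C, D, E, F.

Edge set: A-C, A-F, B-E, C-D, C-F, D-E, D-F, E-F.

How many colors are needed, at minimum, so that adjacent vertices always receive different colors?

A, C, F are pairwise adjacent, so at least 3 colors are needed.
3 colors suffice: color 1 → {B, F}; color 2 → {C, E}; color 3 → {A, D}. Every edge joins two different colors.

3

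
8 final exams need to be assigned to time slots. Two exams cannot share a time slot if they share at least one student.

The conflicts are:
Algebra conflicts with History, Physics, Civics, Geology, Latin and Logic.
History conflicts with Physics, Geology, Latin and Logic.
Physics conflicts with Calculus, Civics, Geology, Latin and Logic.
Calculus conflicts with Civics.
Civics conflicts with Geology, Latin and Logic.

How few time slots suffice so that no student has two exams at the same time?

4

Algebra, History, Physics, Latin pairwise conflict, so at least 4 time slots are needed.
Using 4 time slots: Algebra=2, History=3, Physics=1, Calculus=2, Civics=3, Geology=4, Latin=4, Logic=4. Every pair that conflicts lands in different time slots.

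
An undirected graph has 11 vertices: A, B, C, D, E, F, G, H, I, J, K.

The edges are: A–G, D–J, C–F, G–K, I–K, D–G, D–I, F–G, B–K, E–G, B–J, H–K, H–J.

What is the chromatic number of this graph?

The cycle K-G-D-J-H-K has odd length 5, so it cannot be 2-colored; at least 3 colors are needed.
3 colors suffice: color red → {C, G, I, J}; color blue → {A, D, E, F, K}; color green → {B, H}. Every edge joins two different colors.

3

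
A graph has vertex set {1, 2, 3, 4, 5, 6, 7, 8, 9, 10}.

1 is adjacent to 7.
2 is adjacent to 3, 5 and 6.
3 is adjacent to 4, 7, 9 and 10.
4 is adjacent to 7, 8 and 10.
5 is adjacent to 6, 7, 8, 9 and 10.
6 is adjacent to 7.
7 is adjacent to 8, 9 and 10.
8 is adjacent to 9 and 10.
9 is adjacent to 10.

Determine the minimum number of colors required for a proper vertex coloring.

5, 7, 8, 9, 10 are mutually adjacent (a clique of size 5), so at least 5 colors are needed.
5 colors suffice: color a → {2, 7}; color b → {1, 6, 10}; color c → {3, 5}; color d → {8}; color e → {4, 9}. Every edge joins two different colors.

5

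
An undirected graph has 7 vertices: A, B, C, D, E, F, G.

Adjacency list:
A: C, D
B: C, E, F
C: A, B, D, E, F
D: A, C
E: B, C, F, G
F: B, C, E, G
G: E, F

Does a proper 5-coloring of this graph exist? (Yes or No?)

Yes

The chromatic number is 4. B, C, E, F form a clique, so at least 4 colors are needed.
4 colors suffice: A=3, B=4, C=1, D=2, E=2, F=3, G=1.
Since 5 ≥ 4, a proper 5-coloring certainly exists.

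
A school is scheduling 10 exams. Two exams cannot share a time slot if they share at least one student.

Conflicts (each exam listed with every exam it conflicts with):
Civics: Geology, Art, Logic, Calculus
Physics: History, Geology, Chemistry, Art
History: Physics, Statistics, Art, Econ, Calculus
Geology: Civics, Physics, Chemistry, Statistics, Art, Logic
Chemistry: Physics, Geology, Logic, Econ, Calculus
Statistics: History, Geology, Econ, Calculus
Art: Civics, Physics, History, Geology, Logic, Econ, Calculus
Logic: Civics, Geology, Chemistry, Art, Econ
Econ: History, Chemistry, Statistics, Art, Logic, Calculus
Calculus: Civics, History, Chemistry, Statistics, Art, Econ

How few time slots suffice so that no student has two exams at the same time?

History, Art, Econ, Calculus pairwise conflict, so at least 4 time slots are needed.
4 time slots suffice: Civics=4, Physics=3, History=4, Geology=2, Chemistry=1, Statistics=1, Art=1, Logic=3, Econ=2, Calculus=3. Each listed conflict is separated.

4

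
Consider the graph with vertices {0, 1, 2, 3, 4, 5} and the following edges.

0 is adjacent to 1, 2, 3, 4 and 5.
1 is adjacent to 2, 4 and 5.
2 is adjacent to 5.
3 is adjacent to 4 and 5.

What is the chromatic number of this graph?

0, 1, 2, 5 are mutually adjacent (a clique of size 4), so at least 4 colors are needed.
4 colors suffice: 0=red, 1=blue, 2=yellow, 3=blue, 4=green, 5=green. No two adjacent vertices share a color.

4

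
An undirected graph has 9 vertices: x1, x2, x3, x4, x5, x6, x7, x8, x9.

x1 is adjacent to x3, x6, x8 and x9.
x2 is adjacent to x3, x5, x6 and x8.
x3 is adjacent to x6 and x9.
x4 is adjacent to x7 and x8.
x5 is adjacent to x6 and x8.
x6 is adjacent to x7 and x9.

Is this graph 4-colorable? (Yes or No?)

The chromatic number is 4. x1, x3, x6, x9 form a clique, so at least 4 colors are needed.
One proper 4-coloring: x1=2, x2=2, x3=3, x4=3, x5=3, x6=1, x7=2, x8=1, x9=4.
That is already a proper 4-coloring.

Yes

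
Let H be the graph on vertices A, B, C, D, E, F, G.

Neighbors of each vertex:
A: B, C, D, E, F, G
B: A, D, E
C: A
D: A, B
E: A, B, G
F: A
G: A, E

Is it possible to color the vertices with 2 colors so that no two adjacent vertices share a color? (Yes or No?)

No

A, B, D are mutually adjacent, so at least 3 colors are needed.
So 2 colors are not enough.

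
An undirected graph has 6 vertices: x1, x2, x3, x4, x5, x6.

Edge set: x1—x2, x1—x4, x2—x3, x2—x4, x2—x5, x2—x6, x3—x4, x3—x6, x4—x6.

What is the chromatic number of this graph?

x2, x3, x4, x6 are mutually adjacent (a clique of size 4), so at least 4 colors are needed.
4 colors suffice: color red → {x2}; color blue → {x4, x5}; color green → {x1, x6}; color yellow → {x3}. No two adjacent vertices share a color.

4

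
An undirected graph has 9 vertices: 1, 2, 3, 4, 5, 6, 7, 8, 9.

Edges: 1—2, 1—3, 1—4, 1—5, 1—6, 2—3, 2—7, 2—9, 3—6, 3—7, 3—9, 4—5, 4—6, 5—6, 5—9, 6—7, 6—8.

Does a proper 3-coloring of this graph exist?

1, 4, 5, 6 form a clique, so at least 4 colors are needed.
So 3 colors are not enough.

No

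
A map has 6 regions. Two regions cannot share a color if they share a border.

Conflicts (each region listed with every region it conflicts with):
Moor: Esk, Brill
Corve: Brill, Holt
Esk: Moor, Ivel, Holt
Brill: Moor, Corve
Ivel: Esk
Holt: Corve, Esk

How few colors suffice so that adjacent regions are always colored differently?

3

The cycle Brill-Moor-Esk-Holt-Corve-Brill has odd length 5, so it cannot be 2-colored; at least 3 colors are needed.
3 colors suffice: color 1 → {Esk, Brill}; color 2 → {Moor, Corve, Ivel}; color 3 → {Holt}. Each listed conflict is separated.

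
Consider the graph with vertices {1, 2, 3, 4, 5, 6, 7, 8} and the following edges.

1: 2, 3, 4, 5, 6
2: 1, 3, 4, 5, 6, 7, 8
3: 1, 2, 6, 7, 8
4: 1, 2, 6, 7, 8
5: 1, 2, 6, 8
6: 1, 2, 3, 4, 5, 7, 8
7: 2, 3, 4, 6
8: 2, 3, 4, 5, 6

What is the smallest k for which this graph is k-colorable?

4

2, 3, 6, 7 are pairwise adjacent (a clique of size 4), so at least 4 colors are needed.
4 colors suffice: 1=green, 2=red, 3=yellow, 4=yellow, 5=yellow, 6=blue, 7=green, 8=green. No two adjacent vertices share a color.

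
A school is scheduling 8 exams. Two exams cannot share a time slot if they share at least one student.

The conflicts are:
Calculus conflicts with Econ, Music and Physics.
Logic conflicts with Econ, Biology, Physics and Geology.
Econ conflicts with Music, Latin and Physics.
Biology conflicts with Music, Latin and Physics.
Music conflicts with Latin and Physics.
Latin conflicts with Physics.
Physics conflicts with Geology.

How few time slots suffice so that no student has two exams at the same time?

Biology, Music, Latin, Physics pairwise conflict, so at least 4 time slots are needed.
A valid assignment using 4 time slots: Calculus=4, Logic=3, Econ=2, Biology=2, Music=3, Latin=4, Physics=1, Geology=2. No two conflicting exams share a time slot.

4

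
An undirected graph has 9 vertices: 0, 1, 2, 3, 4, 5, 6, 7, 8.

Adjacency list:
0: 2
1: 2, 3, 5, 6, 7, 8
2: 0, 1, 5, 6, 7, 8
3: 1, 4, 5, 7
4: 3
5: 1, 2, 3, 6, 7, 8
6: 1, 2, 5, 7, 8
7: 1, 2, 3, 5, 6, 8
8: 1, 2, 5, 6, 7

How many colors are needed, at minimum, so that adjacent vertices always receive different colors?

6

1, 2, 5, 6, 7, 8 are mutually adjacent (a clique of size 6), so at least 6 colors are needed.
6 colors suffice: 0=b, 1=b, 2=a, 3=a, 4=b, 5=c, 6=e, 7=d, 8=f. No two adjacent vertices share a color.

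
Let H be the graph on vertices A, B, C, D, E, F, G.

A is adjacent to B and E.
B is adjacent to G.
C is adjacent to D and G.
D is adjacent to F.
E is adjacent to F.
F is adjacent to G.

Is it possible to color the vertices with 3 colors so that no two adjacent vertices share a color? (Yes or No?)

Yes

The chromatic number is 3. The cycle A-B-G-F-E-A has odd length 5, so it cannot be 2-colored; at least 3 colors are needed.
3 colors suffice: color red → {A, D, G}; color blue → {B, C, F}; color green → {E}.
That is already a proper 3-coloring.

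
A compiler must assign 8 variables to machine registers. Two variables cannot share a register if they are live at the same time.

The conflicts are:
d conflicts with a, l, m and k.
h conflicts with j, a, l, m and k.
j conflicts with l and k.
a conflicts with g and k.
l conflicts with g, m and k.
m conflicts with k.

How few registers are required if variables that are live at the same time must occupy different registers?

4

h, j, l, k are mutually in conflict, so at least 4 registers are needed.
4 registers suffice: register 1 → {g, k}; register 2 → {a, l}; register 3 → {d, h}; register 4 → {j, m}. Each listed conflict is separated.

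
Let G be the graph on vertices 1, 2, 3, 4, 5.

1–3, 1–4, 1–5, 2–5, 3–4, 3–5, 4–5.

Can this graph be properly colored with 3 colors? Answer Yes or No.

No

1, 3, 4, 5 form a clique, so at least 4 colors are needed.
So 3 colors are not enough.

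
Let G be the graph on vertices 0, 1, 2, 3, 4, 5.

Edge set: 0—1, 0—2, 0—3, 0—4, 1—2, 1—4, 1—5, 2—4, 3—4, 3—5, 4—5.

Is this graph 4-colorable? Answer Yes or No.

Yes

The chromatic number is 4. 0, 1, 2, 4 are mutually adjacent (a clique of size 4), so at least 4 colors are needed.
4 colors suffice: color a → {4}; color b → {1, 3}; color c → {0, 5}; color d → {2}.
That is already a proper 4-coloring.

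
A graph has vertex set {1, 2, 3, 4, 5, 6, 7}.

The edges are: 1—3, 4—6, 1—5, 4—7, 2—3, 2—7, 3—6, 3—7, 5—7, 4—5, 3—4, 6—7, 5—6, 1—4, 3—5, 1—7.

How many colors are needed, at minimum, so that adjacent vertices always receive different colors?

1, 3, 4, 5, 7 are pairwise adjacent (a clique of size 5), so at least 5 colors are needed.
5 colors suffice: color a → {7}; color b → {3}; color c → {2, 4}; color d → {5}; color e → {1, 6}. No two adjacent vertices share a color.

5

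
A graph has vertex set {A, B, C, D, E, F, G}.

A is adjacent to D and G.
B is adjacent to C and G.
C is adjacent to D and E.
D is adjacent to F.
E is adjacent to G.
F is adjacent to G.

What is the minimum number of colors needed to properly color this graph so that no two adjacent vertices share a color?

The cycle F-G-E-C-D-F has odd length 5, so it cannot be 2-colored; at least 3 colors are needed.
3 colors suffice: color 1 → {C, G}; color 2 → {B, D, E}; color 3 → {A, F}. No two adjacent vertices share a color.

3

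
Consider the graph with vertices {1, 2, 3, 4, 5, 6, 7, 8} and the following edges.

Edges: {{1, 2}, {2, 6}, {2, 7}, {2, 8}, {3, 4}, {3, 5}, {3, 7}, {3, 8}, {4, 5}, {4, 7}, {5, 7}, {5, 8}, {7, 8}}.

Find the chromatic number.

4

3, 4, 5, 7 are pairwise adjacent (a clique of size 4), so at least 4 colors are needed.
4 colors suffice: color a → {1, 6, 7}; color b → {4, 8}; color c → {2, 3}; color d → {5}. Each edge has distinct colors on its endpoints.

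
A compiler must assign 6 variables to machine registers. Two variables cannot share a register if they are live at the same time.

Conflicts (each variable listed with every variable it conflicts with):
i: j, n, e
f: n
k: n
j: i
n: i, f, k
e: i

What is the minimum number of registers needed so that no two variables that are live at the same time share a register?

2

k and n conflict, so at least 2 registers are needed.
2 registers suffice: register 1 → {j, n, e}; register 2 → {i, f, k}. Each listed conflict is separated.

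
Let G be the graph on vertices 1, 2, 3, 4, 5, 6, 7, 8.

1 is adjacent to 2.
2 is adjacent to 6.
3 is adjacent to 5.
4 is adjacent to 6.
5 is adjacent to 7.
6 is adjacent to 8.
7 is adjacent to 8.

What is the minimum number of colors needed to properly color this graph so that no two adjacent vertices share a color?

2

6 and 8 are adjacent, so at least 2 colors are needed.
2 colors suffice: color red → {1, 3, 6, 7}; color blue → {2, 4, 5, 8}. No two adjacent vertices share a color.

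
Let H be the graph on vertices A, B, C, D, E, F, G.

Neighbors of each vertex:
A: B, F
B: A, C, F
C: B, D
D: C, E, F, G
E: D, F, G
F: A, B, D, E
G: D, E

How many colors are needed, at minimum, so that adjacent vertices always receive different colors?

3

D, E, F are pairwise adjacent, so at least 3 colors are needed.
One proper 3-coloring: A=green, B=red, C=blue, D=red, E=green, F=blue, G=blue. Every edge joins two different colors.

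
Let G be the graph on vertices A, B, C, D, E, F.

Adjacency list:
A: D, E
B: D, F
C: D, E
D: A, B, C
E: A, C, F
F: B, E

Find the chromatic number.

3

The cycle F-E-C-D-B-F has odd length 5, so it cannot be 2-colored; at least 3 colors are needed.
3 colors suffice: color 1 → {D, E}; color 2 → {A, B, C}; color 3 → {F}. Every edge joins two different colors.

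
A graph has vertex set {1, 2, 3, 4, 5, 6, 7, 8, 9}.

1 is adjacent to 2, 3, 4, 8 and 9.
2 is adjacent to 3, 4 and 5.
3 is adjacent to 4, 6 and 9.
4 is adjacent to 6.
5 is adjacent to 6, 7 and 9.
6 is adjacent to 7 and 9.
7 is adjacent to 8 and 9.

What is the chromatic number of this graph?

5, 6, 7, 9 form a clique, so at least 4 colors are needed.
A valid assignment using 4 colors: 1=a, 2=b, 3=c, 4=d, 5=d, 6=a, 7=c, 8=b, 9=b. No two adjacent vertices share a color.

4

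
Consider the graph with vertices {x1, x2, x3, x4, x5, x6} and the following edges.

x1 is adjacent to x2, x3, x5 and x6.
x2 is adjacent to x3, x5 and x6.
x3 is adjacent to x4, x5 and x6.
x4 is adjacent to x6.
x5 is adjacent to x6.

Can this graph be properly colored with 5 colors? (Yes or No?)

The chromatic number is 5. x1, x2, x3, x5, x6 are pairwise adjacent (a clique of size 5), so at least 5 colors are needed.
5 colors suffice: color 1 → {x6}; color 2 → {x3}; color 3 → {x4, x5}; color 4 → {x1}; color 5 → {x2}.
That is already a proper 5-coloring.

Yes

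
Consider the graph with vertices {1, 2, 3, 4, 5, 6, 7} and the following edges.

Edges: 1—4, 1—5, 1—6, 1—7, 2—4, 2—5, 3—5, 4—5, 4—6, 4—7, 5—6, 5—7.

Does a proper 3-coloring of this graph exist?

No

1, 4, 5, 6 form a clique, so at least 4 colors are needed.
So 3 colors are not enough.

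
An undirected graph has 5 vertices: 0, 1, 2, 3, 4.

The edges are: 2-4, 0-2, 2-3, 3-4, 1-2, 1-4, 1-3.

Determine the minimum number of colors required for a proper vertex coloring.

1, 2, 3, 4 are pairwise adjacent (a clique of size 4), so at least 4 colors are needed.
4 colors suffice: color red → {2}; color blue → {0, 4}; color green → {3}; color yellow → {1}. Each edge has distinct colors on its endpoints.

4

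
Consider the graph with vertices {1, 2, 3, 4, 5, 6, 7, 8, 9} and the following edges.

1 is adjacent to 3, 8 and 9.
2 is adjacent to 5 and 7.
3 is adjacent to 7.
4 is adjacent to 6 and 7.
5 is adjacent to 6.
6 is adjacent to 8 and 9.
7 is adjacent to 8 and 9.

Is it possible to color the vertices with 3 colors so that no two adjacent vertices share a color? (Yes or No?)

The chromatic number is 3. The cycle 6-5-2-7-8-6 has odd length 5, so it cannot be 2-colored; at least 3 colors are needed.
A valid assignment using 3 colors: 1=red, 2=blue, 3=blue, 4=blue, 5=green, 6=red, 7=red, 8=blue, 9=blue.
That is already a proper 3-coloring.

Yes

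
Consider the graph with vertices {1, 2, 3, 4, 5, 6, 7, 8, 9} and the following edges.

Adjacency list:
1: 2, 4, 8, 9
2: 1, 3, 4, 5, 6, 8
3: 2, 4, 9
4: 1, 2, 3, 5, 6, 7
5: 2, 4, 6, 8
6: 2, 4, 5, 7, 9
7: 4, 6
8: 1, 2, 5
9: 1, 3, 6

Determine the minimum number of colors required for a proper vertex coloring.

2, 4, 5, 6 form a clique, so at least 4 colors are needed.
4 colors suffice: color a → {2, 7, 9}; color b → {4, 8}; color c → {1, 3, 6}; color d → {5}. No two adjacent vertices share a color.

4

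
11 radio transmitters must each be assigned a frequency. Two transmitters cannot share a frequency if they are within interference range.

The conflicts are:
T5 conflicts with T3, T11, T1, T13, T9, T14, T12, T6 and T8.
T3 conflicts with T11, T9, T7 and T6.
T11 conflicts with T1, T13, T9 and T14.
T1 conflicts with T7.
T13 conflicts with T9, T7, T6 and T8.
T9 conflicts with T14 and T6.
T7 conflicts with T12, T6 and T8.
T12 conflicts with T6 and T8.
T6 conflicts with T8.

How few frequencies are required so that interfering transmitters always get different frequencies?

T13, T7, T6, T8 all conflict with each other, so at least 4 frequencies are needed.
4 frequencies suffice: frequency 1 → {T5, T7}; frequency 2 → {T11, T6}; frequency 3 → {T3, T1, T13, T14, T12}; frequency 4 → {T9, T8}. Each listed conflict is separated.

4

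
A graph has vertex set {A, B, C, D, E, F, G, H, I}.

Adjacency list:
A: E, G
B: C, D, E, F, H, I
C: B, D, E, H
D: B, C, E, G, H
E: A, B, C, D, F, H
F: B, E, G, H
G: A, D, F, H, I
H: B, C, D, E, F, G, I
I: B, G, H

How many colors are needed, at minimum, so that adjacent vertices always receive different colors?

B, C, D, E, H are mutually adjacent (a clique of size 5), so at least 5 colors are needed.
5 colors suffice: color red → {A, H}; color blue → {B, G}; color green → {E, I}; color yellow → {D, F}; color purple → {C}. Every edge joins two different colors.

5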